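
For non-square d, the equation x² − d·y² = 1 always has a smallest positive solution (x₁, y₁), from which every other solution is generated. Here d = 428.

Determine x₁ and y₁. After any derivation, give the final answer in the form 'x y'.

1850887 89466

√428 = [20; 1,2,4,1,5,10,5,1,4,2,1,40, …], period ℓ=12 (even) → k=11
step 0: (20, 1)  from 20·(1,0) + (0,1)
…
step 7: (99779, 4823)  from 5·(19571,946) + (1924,93)
…
step 9: (577179, 27899)  from 4·(119350,5769) + (99779,4823)
step 10: (1273708, 61567)  from 2·(577179,27899) + (119350,5769)
step 11: (1850887, 89466)  from 1·(1273708,61567) + (577179,27899)
(x₁, y₁) = (1850887, 89466);  1850887² − 428·89466² = 1 ✓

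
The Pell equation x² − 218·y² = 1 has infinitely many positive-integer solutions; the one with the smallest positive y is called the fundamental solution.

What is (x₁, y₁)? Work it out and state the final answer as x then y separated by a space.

[14; 1,3,3,1,28] for √218; ℓ=5 ⇒ convergent index 9
a_0=14:  p_0=14·1+0=14,  q_0=14·0+1=1
…
a_2=3:  p_2=3·15+14=59,  q_2=3·1+1=4
a_3=3:  p_3=3·59+15=192,  q_3=3·4+1=13
a_4=1:  p_4=1·192+59=251,  q_4=1·13+4=17
a_5=28:  p_5=28·251+192=7220,  q_5=28·17+13=489
…
a_8=3:  p_8=3·29633+7471=96370,  q_8=3·2007+506=6527
a_9=1:  p_9=1·96370+29633=126003,  q_9=1·6527+2007=8534
(x₁, y₁) = (126003, 8534);  126003² − 218·8534² = 1 ✓

126003 8534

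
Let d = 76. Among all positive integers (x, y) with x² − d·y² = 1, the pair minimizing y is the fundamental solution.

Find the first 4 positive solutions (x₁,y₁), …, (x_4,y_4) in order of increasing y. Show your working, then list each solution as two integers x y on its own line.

57799 6630
6681448801 766414740
772362118440199 88596011107890
89283516160768675201 10241521691283453480

√76 = [8; 1,2,1,1,5,4,5,1,1,2,1,16, …], period ℓ=12 (even) → k=11
k=0  a_k=8  p_k/q_k = 8/1
k=1  a_k=1  p_k/q_k = 9/1
k=2  a_k=2  p_k/q_k = 26/3
k=3  a_k=1  p_k/q_k = 35/4
k=4  a_k=1  p_k/q_k = 61/7
k=5  a_k=5  p_k/q_k = 340/39
…
k=10  a_k=2  p_k/q_k = 41488/4759
k=11  a_k=1  p_k/q_k = 57799/6630
→ (57799, 6630).  Check: 57799²=3340724401, 76·6630²=3340724400, difference 1.
(x_2, y_2) = (57799·57799 + 76·6630·6630, 57799·6630 + 6630·57799) = (6681448801, 766414740)
(x_3, y_3) = (57799·6681448801 + 76·6630·766414740, 57799·766414740 + 6630·6681448801) = (772362118440199, 88596011107890)
(x_4, y_4) = (57799·772362118440199 + 76·6630·88596011107890, 57799·88596011107890 + 6630·772362118440199) = (89283516160768675201, 10241521691283453480)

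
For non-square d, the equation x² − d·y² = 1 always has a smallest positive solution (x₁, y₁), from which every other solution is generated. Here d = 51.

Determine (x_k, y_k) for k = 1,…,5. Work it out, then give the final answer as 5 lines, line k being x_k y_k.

d=51: √d = [7; 7,14] (ℓ=2, even), read p_1/q_1
k=0  a_k=7  p_k/q_k = 7/1
k=1  a_k=7  p_k/q_k = 50/7
→ (50, 7).  Check: 50²=2500, 51·7²=2499, difference 1.
n=2: (50,7)∘(50,7) = (50·50+51·7·7, 50·7+7·50) = (4999,700)
n=3: (4999,700)∘(50,7) = (50·4999+51·7·700, 50·700+7·4999) = (499850,69993)
n=4: (499850,69993)∘(50,7) = (50·499850+51·7·69993, 50·69993+7·499850) = (49980001,6998600)
n=5: (49980001,6998600)∘(50,7) = (50·49980001+51·7·6998600, 50·6998600+7·49980001) = (4997500250,699790007)

50 7
4999 700
499850 69993
49980001 6998600
4997500250 699790007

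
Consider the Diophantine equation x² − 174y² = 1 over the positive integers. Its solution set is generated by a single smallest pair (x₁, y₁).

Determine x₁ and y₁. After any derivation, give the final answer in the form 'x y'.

d=174: √d = [13; 5,4,5,26] (ℓ=4, even), read p_3/q_3
step 0: (13, 1)  from 13·(1,0) + (0,1)
…
step 2: (277, 21)  from 4·(66,5) + (13,1)
step 3: (1451, 110)  from 5·(277,21) + (66,5)
→ (1451, 110).  Check: 1451²=2105401, 174·110²=2105400, difference 1.

1451 110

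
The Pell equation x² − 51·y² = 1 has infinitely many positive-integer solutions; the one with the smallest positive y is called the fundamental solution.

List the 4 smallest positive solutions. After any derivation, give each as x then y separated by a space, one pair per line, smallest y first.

√51 = [7; 7,14, …], period ℓ=2 (even) → k=1
a_0=7:  p_0=7·1+0=7,  q_0=7·0+1=1
a_1=7:  p_1=7·7+1=50,  q_1=7·1+0=7
(x₁, y₁) = (50, 7);  50² − 51·7² = 1 ✓
k=2:  x_2 = 50·50+51·7·7 = 4999,  y_2 = 50·7+7·50 = 700
k=3:  x_3 = 50·4999+51·7·700 = 499850,  y_3 = 50·700+7·4999 = 69993
k=4:  x_4 = 50·499850+51·7·69993 = 49980001,  y_4 = 50·69993+7·499850 = 6998600

50 7
4999 700
499850 69993
49980001 6998600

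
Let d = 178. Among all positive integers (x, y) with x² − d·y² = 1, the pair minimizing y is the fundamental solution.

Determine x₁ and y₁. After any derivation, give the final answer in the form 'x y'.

1601 120

d=178: √d = [13; 2,1,12,1,2,26] (ℓ=6, even), read p_5/q_5
step 0: (13, 1)  from 13·(1,0) + (0,1)
step 1: (27, 2)  from 2·(13,1) + (1,0)
step 2: (40, 3)  from 1·(27,2) + (13,1)
step 3: (507, 38)  from 12·(40,3) + (27,2)
step 4: (547, 41)  from 1·(507,38) + (40,3)
step 5: (1601, 120)  from 2·(547,41) + (507,38)
fundamental: x₁=1601, y₁=120  (since 2563201 − 178·14400 = 1)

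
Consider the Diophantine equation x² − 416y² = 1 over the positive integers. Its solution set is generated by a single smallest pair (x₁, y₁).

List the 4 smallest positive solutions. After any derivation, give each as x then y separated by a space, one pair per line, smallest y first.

[20; 2,1,1,9,1,1,2,40] for √416; ℓ=8 ⇒ convergent index 7
a_0=20:  p_0=20·1+0=20,  q_0=20·0+1=1
…
a_2=1:  p_2=1·41+20=61,  q_2=1·2+1=3
…
a_6=1:  p_6=1·1081+979=2060,  q_6=1·53+48=101
a_7=2:  p_7=2·2060+1081=5201,  q_7=2·101+53=255
→ (5201, 255).  Check: 5201²=27050401, 416·255²=27050400, difference 1.
k=2:  x_2 = 5201·5201+416·255·255 = 54100801,  y_2 = 5201·255+255·5201 = 2652510
k=3:  x_3 = 5201·54100801+416·255·2652510 = 562756526801,  y_3 = 5201·2652510+255·54100801 = 27591408765
k=4:  x_4 = 5201·562756526801+416·255·27591408765 = 5853793337683201,  y_4 = 5201·27591408765+255·562756526801 = 287005831321020

5201 255
54100801 2652510
562756526801 27591408765
5853793337683201 287005831321020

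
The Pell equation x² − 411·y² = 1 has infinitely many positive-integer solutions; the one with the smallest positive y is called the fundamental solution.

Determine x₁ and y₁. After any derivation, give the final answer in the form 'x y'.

49730 2453

d=411: √d = [20; 3,1,1,1,19,1,1,1,3,40] (ℓ=10, even), read p_9/q_9
a_0=20:  p_0=20·1+0=20,  q_0=20·0+1=1
…
a_2=1:  p_2=1·61+20=81,  q_2=1·3+1=4
…
a_4=1:  p_4=1·142+81=223,  q_4=1·7+4=11
…
a_6=1:  p_6=1·4379+223=4602,  q_6=1·216+11=227
a_7=1:  p_7=1·4602+4379=8981,  q_7=1·227+216=443
a_8=1:  p_8=1·8981+4602=13583,  q_8=1·443+227=670
a_9=3:  p_9=3·13583+8981=49730,  q_9=3·670+443=2453
(x₁, y₁) = (49730, 2453);  49730² − 411·2453² = 1 ✓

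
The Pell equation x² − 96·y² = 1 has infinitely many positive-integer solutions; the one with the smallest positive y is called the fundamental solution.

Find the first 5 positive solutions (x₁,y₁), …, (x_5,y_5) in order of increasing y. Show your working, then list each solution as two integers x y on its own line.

49 5
4801 490
470449 48015
46099201 4704980
4517251249 461040025

d=96: √d = [9; 1,3,1,18] (ℓ=4, even), read p_3/q_3
a_0=9:  p_0=9·1+0=9,  q_0=9·0+1=1
…
a_2=3:  p_2=3·10+9=39,  q_2=3·1+1=4
a_3=1:  p_3=1·39+10=49,  q_3=1·4+1=5
(x₁, y₁) = (49, 5);  49² − 96·5² = 1 ✓
(x_2, y_2) = (49·49 + 96·5·5, 49·5 + 5·49) = (4801, 490)
(x_3, y_3) = (49·4801 + 96·5·490, 49·490 + 5·4801) = (470449, 48015)
(x_4, y_4) = (49·470449 + 96·5·48015, 49·48015 + 5·470449) = (46099201, 4704980)
(x_5, y_5) = (49·46099201 + 96·5·4704980, 49·4704980 + 5·46099201) = (4517251249, 461040025)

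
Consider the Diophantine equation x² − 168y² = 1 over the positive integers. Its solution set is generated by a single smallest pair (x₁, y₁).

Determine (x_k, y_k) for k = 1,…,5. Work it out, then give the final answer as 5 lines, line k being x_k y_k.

13 1
337 26
8749 675
227137 17524
5896813 454949

√168 = [12; 1,24, …], period ℓ=2 (even) → k=1
a_0=12:  p_0=12·1+0=12,  q_0=12·0+1=1
a_1=1:  p_1=1·12+1=13,  q_1=1·1+0=1
fundamental: x₁=13, y₁=1  (since 169 − 168·1 = 1)
(13+1√168)^2 = 337 + 26√168
(13+1√168)^3 = 8749 + 675√168
(13+1√168)^4 = 227137 + 17524√168
(13+1√168)^5 = 5896813 + 454949√168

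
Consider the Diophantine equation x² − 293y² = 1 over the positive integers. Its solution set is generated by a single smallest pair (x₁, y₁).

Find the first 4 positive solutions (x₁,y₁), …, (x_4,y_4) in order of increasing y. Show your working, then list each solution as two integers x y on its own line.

√293 → a₀=17, period (8,1,1,8,34); ℓ=5 odd so k=9
a_0=17:  p_0=17·1+0=17,  q_0=17·0+1=1
a_1=8:  p_1=8·17+1=137,  q_1=8·1+0=8
a_2=1:  p_2=1·137+17=154,  q_2=1·8+1=9
…
a_6=8:  p_6=8·84679+2482=679914,  q_6=8·4947+145=39721
a_7=1:  p_7=1·679914+84679=764593,  q_7=1·39721+4947=44668
a_8=1:  p_8=1·764593+679914=1444507,  q_8=1·44668+39721=84389
a_9=8:  p_9=8·1444507+764593=12320649,  q_9=8·84389+44668=719780
→ (12320649, 719780).  Check: 12320649²=151798391781201, 293·719780²=151798391781200, difference 1.
k=2:  x_2 = 12320649·12320649+293·719780·719780 = 303596783562401,  y_2 = 12320649·719780+719780·12320649 = 17736313474440
k=3:  x_3 = 12320649·303596783562401+293·719780·17736313474440 = 7481018815602612315849,  y_3 = 12320649·17736313474440+719780·303596783562401 = 437045785745090703340
k=4:  x_4 = 12320649·7481018815602612315849+293·719780·437045785745090703340 = 184342013978870716056521769601,  y_4 = 12320649·437045785745090703340+719780·7481018815602612315849 = 10769375446188914321717060880

12320649 719780
303596783562401 17736313474440
7481018815602612315849 437045785745090703340
184342013978870716056521769601 10769375446188914321717060880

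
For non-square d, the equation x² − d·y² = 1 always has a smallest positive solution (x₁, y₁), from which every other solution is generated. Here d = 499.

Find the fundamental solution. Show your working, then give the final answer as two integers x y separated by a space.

4490 201

d=499: √d = [22; 2,1,21,1,2,44] (ℓ=6, even), read p_5/q_5
k=0  a_k=22  p_k/q_k = 22/1
k=1  a_k=2  p_k/q_k = 45/2
k=2  a_k=1  p_k/q_k = 67/3
k=3  a_k=21  p_k/q_k = 1452/65
k=4  a_k=1  p_k/q_k = 1519/68
k=5  a_k=2  p_k/q_k = 4490/201
→ (4490, 201).  Check: 4490²=20160100, 499·201²=20160099, difference 1.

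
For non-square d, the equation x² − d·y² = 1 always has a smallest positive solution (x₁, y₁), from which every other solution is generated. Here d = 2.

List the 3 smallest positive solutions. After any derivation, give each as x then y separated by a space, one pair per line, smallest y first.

3 2
17 12
99 70

√2 → a₀=1, period (2); ℓ=1 odd so k=1
i=0: a=1 ⇒ p=1, q=1
i=1: a=2 ⇒ p=3, q=2
→ (3, 2).  Check: 3²=9, 2·2²=8, difference 1.
n=2: (3,2)∘(3,2) = (3·3+2·2·2, 3·2+2·3) = (17,12)
n=3: (17,12)∘(3,2) = (3·17+2·2·12, 3·12+2·17) = (99,70)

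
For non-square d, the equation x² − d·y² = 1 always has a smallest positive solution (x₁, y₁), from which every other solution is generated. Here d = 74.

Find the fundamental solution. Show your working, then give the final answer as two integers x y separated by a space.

3699 430

d=74: √d = [8; 1,1,1,1,16] (ℓ=5, odd), read p_9/q_9
a_0=8:  p_0=8·1+0=8,  q_0=8·0+1=1
a_1=1:  p_1=1·8+1=9,  q_1=1·1+0=1
a_2=1:  p_2=1·9+8=17,  q_2=1·1+1=2
a_3=1:  p_3=1·17+9=26,  q_3=1·2+1=3
a_4=1:  p_4=1·26+17=43,  q_4=1·3+2=5
…
a_6=1:  p_6=1·714+43=757,  q_6=1·83+5=88
a_7=1:  p_7=1·757+714=1471,  q_7=1·88+83=171
a_8=1:  p_8=1·1471+757=2228,  q_8=1·171+88=259
a_9=1:  p_9=1·2228+1471=3699,  q_9=1·259+171=430
→ (3699, 430).  Check: 3699²=13682601, 74·430²=13682600, difference 1.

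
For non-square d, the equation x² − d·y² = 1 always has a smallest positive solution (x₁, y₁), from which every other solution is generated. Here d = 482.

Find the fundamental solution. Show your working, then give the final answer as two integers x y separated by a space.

483 22

[21; 1,20,1,42] for √482; ℓ=4 ⇒ convergent index 3
i=0: a=21 ⇒ p=21, q=1
…
i=2: a=20 ⇒ p=461, q=21
i=3: a=1 ⇒ p=483, q=22
→ (483, 22).  Check: 483²=233289, 482·22²=233288, difference 1.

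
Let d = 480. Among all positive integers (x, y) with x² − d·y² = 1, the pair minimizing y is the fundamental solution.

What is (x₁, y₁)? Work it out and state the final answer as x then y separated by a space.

[21; 1,9,1,42] for √480; ℓ=4 ⇒ convergent index 3
step 0: (21, 1)  from 21·(1,0) + (0,1)
step 1: (22, 1)  from 1·(21,1) + (1,0)
step 2: (219, 10)  from 9·(22,1) + (21,1)
step 3: (241, 11)  from 1·(219,10) + (22,1)
fundamental: x₁=241, y₁=11  (since 58081 − 480·121 = 1)

241 11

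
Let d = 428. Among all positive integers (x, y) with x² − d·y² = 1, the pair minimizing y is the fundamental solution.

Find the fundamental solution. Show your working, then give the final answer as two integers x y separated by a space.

1850887 89466

√428 = [20; 1,2,4,1,5,10,5,1,4,2,1,40, …], period ℓ=12 (even) → k=11
k=0  a_k=20  p_k/q_k = 20/1
…
k=2  a_k=2  p_k/q_k = 62/3
…
k=4  a_k=1  p_k/q_k = 331/16
k=5  a_k=5  p_k/q_k = 1924/93
…
k=9  a_k=4  p_k/q_k = 577179/27899
k=10  a_k=2  p_k/q_k = 1273708/61567
k=11  a_k=1  p_k/q_k = 1850887/89466
→ (1850887, 89466).  Check: 1850887²=3425782686769, 428·89466²=3425782686768, difference 1.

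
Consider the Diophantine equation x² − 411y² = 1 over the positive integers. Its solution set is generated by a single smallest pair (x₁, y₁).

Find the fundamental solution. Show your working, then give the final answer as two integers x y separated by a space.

[20; 3,1,1,1,19,1,1,1,3,40] for √411; ℓ=10 ⇒ convergent index 9
a_0=20:  p_0=20·1+0=20,  q_0=20·0+1=1
…
a_2=1:  p_2=1·61+20=81,  q_2=1·3+1=4
a_3=1:  p_3=1·81+61=142,  q_3=1·4+3=7
a_4=1:  p_4=1·142+81=223,  q_4=1·7+4=11
…
a_6=1:  p_6=1·4379+223=4602,  q_6=1·216+11=227
…
a_8=1:  p_8=1·8981+4602=13583,  q_8=1·443+227=670
a_9=3:  p_9=3·13583+8981=49730,  q_9=3·670+443=2453
(x₁, y₁) = (49730, 2453);  49730² − 411·2453² = 1 ✓

49730 2453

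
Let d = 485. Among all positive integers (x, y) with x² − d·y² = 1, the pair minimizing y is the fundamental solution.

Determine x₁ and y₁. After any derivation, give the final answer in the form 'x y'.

969 44

√485 = [22; 44, …], period ℓ=1 (odd) → k=1
i=0: a=22 ⇒ p=22, q=1
i=1: a=44 ⇒ p=969, q=44
→ (969, 44).  Check: 969²=938961, 485·44²=938960, difference 1.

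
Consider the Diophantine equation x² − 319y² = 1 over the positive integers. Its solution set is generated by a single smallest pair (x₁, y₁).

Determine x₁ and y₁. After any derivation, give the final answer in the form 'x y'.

d=319: √d = [17; 1,6,5,1,4,…,6,1,34] (ℓ=14, even), read p_13/q_13
k=0  a_k=17  p_k/q_k = 17/1
k=1  a_k=1  p_k/q_k = 18/1
k=2  a_k=6  p_k/q_k = 125/7
k=3  a_k=5  p_k/q_k = 643/36
k=4  a_k=1  p_k/q_k = 768/43
k=5  a_k=4  p_k/q_k = 3715/208
k=6  a_k=3  p_k/q_k = 11913/667
k=7  a_k=1  p_k/q_k = 15628/875
k=8  a_k=3  p_k/q_k = 58797/3292
k=9  a_k=4  p_k/q_k = 250816/14043
k=10  a_k=1  p_k/q_k = 309613/17335
k=11  a_k=5  p_k/q_k = 1798881/100718
k=12  a_k=6  p_k/q_k = 11102899/621643
k=13  a_k=1  p_k/q_k = 12901780/722361
(x₁, y₁) = (12901780, 722361);  12901780² − 319·722361² = 1 ✓

12901780 722361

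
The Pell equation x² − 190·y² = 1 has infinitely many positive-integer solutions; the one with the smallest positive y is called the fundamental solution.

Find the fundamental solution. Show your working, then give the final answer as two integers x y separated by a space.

52021 3774

d=190: √d = [13; 1,3,1,1,1,…,3,1,26] (ℓ=14, even), read p_13/q_13
k=0  a_k=13  p_k/q_k = 13/1
k=1  a_k=1  p_k/q_k = 14/1
…
k=3  a_k=1  p_k/q_k = 69/5
…
k=5  a_k=1  p_k/q_k = 193/14
…
k=7  a_k=2  p_k/q_k = 1213/88
…
k=10  a_k=1  p_k/q_k = 7085/514
k=11  a_k=1  p_k/q_k = 11234/815
k=12  a_k=3  p_k/q_k = 40787/2959
k=13  a_k=1  p_k/q_k = 52021/3774
→ (52021, 3774).  Check: 52021²=2706184441, 190·3774²=2706184440, difference 1.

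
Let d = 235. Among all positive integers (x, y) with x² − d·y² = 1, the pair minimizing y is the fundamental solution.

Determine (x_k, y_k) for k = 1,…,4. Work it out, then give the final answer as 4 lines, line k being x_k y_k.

d=235: √d = [15; 3,30] (ℓ=2, even), read p_1/q_1
i=0: a=15 ⇒ p=15, q=1
i=1: a=3 ⇒ p=46, q=3
→ (46, 3).  Check: 46²=2116, 235·3²=2115, difference 1.
k=2:  x_2 = 46·46+235·3·3 = 4231,  y_2 = 46·3+3·46 = 276
k=3:  x_3 = 46·4231+235·3·276 = 389206,  y_3 = 46·276+3·4231 = 25389
k=4:  x_4 = 46·389206+235·3·25389 = 35802721,  y_4 = 46·25389+3·389206 = 2335512

46 3
4231 276
389206 25389
35802721 2335512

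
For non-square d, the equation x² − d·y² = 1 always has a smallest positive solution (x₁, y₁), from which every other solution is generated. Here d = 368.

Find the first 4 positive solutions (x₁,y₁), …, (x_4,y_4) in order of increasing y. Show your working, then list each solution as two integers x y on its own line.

[19; 5,2,5,38] for √368; ℓ=4 ⇒ convergent index 3
a_0=19:  p_0=19·1+0=19,  q_0=19·0+1=1
…
a_2=2:  p_2=2·96+19=211,  q_2=2·5+1=11
a_3=5:  p_3=5·211+96=1151,  q_3=5·11+5=60
fundamental: x₁=1151, y₁=60  (since 1324801 − 368·3600 = 1)
k=2:  x_2 = 1151·1151+368·60·60 = 2649601,  y_2 = 1151·60+60·1151 = 138120
k=3:  x_3 = 1151·2649601+368·60·138120 = 6099380351,  y_3 = 1151·138120+60·2649601 = 317952180
k=4:  x_4 = 1151·6099380351+368·60·317952180 = 14040770918401,  y_4 = 1151·317952180+60·6099380351 = 731925780240

1151 60
2649601 138120
6099380351 317952180
14040770918401 731925780240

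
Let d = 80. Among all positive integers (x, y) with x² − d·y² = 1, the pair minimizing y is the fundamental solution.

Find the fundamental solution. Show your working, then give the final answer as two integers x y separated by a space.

d=80: √d = [8; 1,16] (ℓ=2, even), read p_1/q_1
a_0=8:  p_0=8·1+0=8,  q_0=8·0+1=1
a_1=1:  p_1=1·8+1=9,  q_1=1·1+0=1
(x₁, y₁) = (9, 1);  9² − 80·1² = 1 ✓

9 1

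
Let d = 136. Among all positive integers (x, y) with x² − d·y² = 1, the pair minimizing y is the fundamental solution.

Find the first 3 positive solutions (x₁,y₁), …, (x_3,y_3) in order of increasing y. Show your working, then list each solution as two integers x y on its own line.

35 3
2449 210
171395 14697

[11; 1,1,1,22] for √136; ℓ=4 ⇒ convergent index 3
a_0=11:  p_0=11·1+0=11,  q_0=11·0+1=1
a_1=1:  p_1=1·11+1=12,  q_1=1·1+0=1
a_2=1:  p_2=1·12+11=23,  q_2=1·1+1=2
a_3=1:  p_3=1·23+12=35,  q_3=1·2+1=3
fundamental: x₁=35, y₁=3  (since 1225 − 136·9 = 1)
(35+3√136)^2 = 2449 + 210√136
(35+3√136)^3 = 171395 + 14697√136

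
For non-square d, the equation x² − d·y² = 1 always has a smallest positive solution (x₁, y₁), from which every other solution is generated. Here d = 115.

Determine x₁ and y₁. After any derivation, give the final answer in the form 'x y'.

√115 → a₀=10, period (1,2,1,1,1,1,1,2,1,20); ℓ=10 even so k=9
k=0  a_k=10  p_k/q_k = 10/1
…
k=6  a_k=1  p_k/q_k = 193/18
k=7  a_k=1  p_k/q_k = 311/29
k=8  a_k=2  p_k/q_k = 815/76
k=9  a_k=1  p_k/q_k = 1126/105
fundamental: x₁=1126, y₁=105  (since 1267876 − 115·11025 = 1)

1126 105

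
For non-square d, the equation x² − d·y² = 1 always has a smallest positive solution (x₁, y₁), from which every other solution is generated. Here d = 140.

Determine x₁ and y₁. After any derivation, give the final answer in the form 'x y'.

71 6

d=140: √d = [11; 1,4,1,22] (ℓ=4, even), read p_3/q_3
a_0=11:  p_0=11·1+0=11,  q_0=11·0+1=1
a_1=1:  p_1=1·11+1=12,  q_1=1·1+0=1
a_2=4:  p_2=4·12+11=59,  q_2=4·1+1=5
a_3=1:  p_3=1·59+12=71,  q_3=1·5+1=6
fundamental: x₁=71, y₁=6  (since 5041 − 140·36 = 1)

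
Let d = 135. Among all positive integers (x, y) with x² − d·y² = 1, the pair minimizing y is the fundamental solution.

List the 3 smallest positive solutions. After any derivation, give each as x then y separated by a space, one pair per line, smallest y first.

d=135: √d = [11; 1,1,1,1,1,1,1,22] (ℓ=8, even), read p_7/q_7
a_0=11:  p_0=11·1+0=11,  q_0=11·0+1=1
…
a_2=1:  p_2=1·12+11=23,  q_2=1·1+1=2
a_3=1:  p_3=1·23+12=35,  q_3=1·2+1=3
a_4=1:  p_4=1·35+23=58,  q_4=1·3+2=5
…
a_6=1:  p_6=1·93+58=151,  q_6=1·8+5=13
a_7=1:  p_7=1·151+93=244,  q_7=1·13+8=21
→ (244, 21).  Check: 244²=59536, 135·21²=59535, difference 1.
(244+21√135)^2 = 119071 + 10248√135
(244+21√135)^3 = 58106404 + 5001003√135

244 21
119071 10248
58106404 5001003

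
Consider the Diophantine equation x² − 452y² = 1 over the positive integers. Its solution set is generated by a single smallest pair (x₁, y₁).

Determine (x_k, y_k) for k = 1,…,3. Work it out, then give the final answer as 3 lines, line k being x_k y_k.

1204353 56648
2900932297217 136448377488
6987493029899166849 328664025545553880

d=452: √d = [21; 3,1,5,3,10,3,5,1,3,42] (ℓ=10, even), read p_9/q_9
step 0: (21, 1)  from 21·(1,0) + (0,1)
…
step 2: (85, 4)  from 1·(64,3) + (21,1)
…
step 5: (16009, 753)  from 10·(1552,73) + (489,23)
…
step 7: (263904, 12413)  from 5·(49579,2332) + (16009,753)
step 8: (313483, 14745)  from 1·(263904,12413) + (49579,2332)
step 9: (1204353, 56648)  from 3·(313483,14745) + (263904,12413)
→ (1204353, 56648).  Check: 1204353²=1450466148609, 452·56648²=1450466148608, difference 1.
k=2:  x_2 = 1204353·1204353+452·56648·56648 = 2900932297217,  y_2 = 1204353·56648+56648·1204353 = 136448377488
k=3:  x_3 = 1204353·2900932297217+452·56648·136448377488 = 6987493029899166849,  y_3 = 1204353·136448377488+56648·2900932297217 = 328664025545553880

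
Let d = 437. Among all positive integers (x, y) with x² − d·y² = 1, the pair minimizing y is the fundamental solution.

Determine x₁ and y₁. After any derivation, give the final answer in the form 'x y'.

[20; 1,9,2,9,1,40] for √437; ℓ=6 ⇒ convergent index 5
step 0: (20, 1)  from 20·(1,0) + (0,1)
…
step 4: (4160, 199)  from 9·(439,21) + (209,10)
step 5: (4599, 220)  from 1·(4160,199) + (439,21)
→ (4599, 220).  Check: 4599²=21150801, 437·220²=21150800, difference 1.

4599 220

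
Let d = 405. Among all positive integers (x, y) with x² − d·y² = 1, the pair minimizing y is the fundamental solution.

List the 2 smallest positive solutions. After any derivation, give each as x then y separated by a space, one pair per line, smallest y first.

√405 = [20; 8,40, …], period ℓ=2 (even) → k=1
i=0: a=20 ⇒ p=20, q=1
i=1: a=8 ⇒ p=161, q=8
fundamental: x₁=161, y₁=8  (since 25921 − 405·64 = 1)
n=2: (161,8)∘(161,8) = (161·161+405·8·8, 161·8+8·161) = (51841,2576)

161 8
51841 2576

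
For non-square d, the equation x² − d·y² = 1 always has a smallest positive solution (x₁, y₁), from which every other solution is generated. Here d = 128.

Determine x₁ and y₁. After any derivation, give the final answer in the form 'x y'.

577 51

d=128: √d = [11; 3,5,3,22] (ℓ=4, even), read p_3/q_3
step 0: (11, 1)  from 11·(1,0) + (0,1)
step 1: (34, 3)  from 3·(11,1) + (1,0)
step 2: (181, 16)  from 5·(34,3) + (11,1)
step 3: (577, 51)  from 3·(181,16) + (34,3)
fundamental: x₁=577, y₁=51  (since 332929 − 128·2601 = 1)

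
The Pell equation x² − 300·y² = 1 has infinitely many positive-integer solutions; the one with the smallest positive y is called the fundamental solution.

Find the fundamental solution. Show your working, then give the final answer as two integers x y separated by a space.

1351 78

√300 → a₀=17, period (3,8,3,34); ℓ=4 even so k=3
a_0=17:  p_0=17·1+0=17,  q_0=17·0+1=1
a_1=3:  p_1=3·17+1=52,  q_1=3·1+0=3
a_2=8:  p_2=8·52+17=433,  q_2=8·3+1=25
a_3=3:  p_3=3·433+52=1351,  q_3=3·25+3=78
(x₁, y₁) = (1351, 78);  1351² − 300·78² = 1 ✓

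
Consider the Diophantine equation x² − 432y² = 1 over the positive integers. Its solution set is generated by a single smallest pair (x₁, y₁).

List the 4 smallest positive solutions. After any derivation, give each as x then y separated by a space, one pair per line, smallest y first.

1351 65
3650401 175630
9863382151 474552195
26650854921601 1282239855260

d=432: √d = [20; 1,3,1,1,1,3,1,40] (ℓ=8, even), read p_7/q_7
a_0=20:  p_0=20·1+0=20,  q_0=20·0+1=1
a_1=1:  p_1=1·20+1=21,  q_1=1·1+0=1
a_2=3:  p_2=3·21+20=83,  q_2=3·1+1=4
a_3=1:  p_3=1·83+21=104,  q_3=1·4+1=5
a_4=1:  p_4=1·104+83=187,  q_4=1·5+4=9
…
a_6=3:  p_6=3·291+187=1060,  q_6=3·14+9=51
a_7=1:  p_7=1·1060+291=1351,  q_7=1·51+14=65
(x₁, y₁) = (1351, 65);  1351² − 432·65² = 1 ✓
(x_2, y_2) = (1351·1351 + 432·65·65, 1351·65 + 65·1351) = (3650401, 175630)
(x_3, y_3) = (1351·3650401 + 432·65·175630, 1351·175630 + 65·3650401) = (9863382151, 474552195)
(x_4, y_4) = (1351·9863382151 + 432·65·474552195, 1351·474552195 + 65·9863382151) = (26650854921601, 1282239855260)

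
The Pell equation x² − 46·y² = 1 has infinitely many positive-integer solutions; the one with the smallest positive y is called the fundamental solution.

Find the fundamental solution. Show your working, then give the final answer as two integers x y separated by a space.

[6; 1,3,1,1,2,6,2,1,1,3,1,12] for √46; ℓ=12 ⇒ convergent index 11
step 0: (6, 1)  from 6·(1,0) + (0,1)
step 1: (7, 1)  from 1·(6,1) + (1,0)
step 2: (27, 4)  from 3·(7,1) + (6,1)
step 3: (34, 5)  from 1·(27,4) + (7,1)
step 4: (61, 9)  from 1·(34,5) + (27,4)
step 5: (156, 23)  from 2·(61,9) + (34,5)
step 6: (997, 147)  from 6·(156,23) + (61,9)
step 7: (2150, 317)  from 2·(997,147) + (156,23)
step 8: (3147, 464)  from 1·(2150,317) + (997,147)
…
step 10: (19038, 2807)  from 3·(5297,781) + (3147,464)
step 11: (24335, 3588)  from 1·(19038,2807) + (5297,781)
fundamental: x₁=24335, y₁=3588  (since 592192225 − 46·12873744 = 1)

24335 3588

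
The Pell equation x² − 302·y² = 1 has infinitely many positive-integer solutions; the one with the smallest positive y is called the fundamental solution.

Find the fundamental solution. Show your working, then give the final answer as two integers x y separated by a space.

√302 = [17; 2,1,1,1,4,…,1,2,34, …], period ℓ=16 (even) → k=15
a_0=17:  p_0=17·1+0=17,  q_0=17·0+1=1
a_1=2:  p_1=2·17+1=35,  q_1=2·1+0=2
a_2=1:  p_2=1·35+17=52,  q_2=1·2+1=3
…
a_4=1:  p_4=1·87+52=139,  q_4=1·5+3=8
a_5=4:  p_5=4·139+87=643,  q_5=4·8+5=37
…
a_7=1:  p_7=1·1425+643=2068,  q_7=1·82+37=119
a_8=16:  p_8=16·2068+1425=34513,  q_8=16·119+82=1986
…
a_10=2:  p_10=2·36581+34513=107675,  q_10=2·2105+1986=6196
…
a_13=1:  p_13=1·574956+467281=1042237,  q_13=1·33085+26889=59974
a_14=1:  p_14=1·1042237+574956=1617193,  q_14=1·59974+33085=93059
a_15=2:  p_15=2·1617193+1042237=4276623,  q_15=2·93059+59974=246092
fundamental: x₁=4276623, y₁=246092  (since 18289504284129 − 302·60561272464 = 1)

4276623 246092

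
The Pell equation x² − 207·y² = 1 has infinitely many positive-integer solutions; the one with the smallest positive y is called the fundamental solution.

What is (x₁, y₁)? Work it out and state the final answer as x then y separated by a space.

[14; 2,1,1,2,1,1,2,28] for √207; ℓ=8 ⇒ convergent index 7
step 0: (14, 1)  from 14·(1,0) + (0,1)
step 1: (29, 2)  from 2·(14,1) + (1,0)
…
step 4: (187, 13)  from 2·(72,5) + (43,3)
…
step 6: (446, 31)  from 1·(259,18) + (187,13)
step 7: (1151, 80)  from 2·(446,31) + (259,18)
fundamental: x₁=1151, y₁=80  (since 1324801 − 207·6400 = 1)

1151 80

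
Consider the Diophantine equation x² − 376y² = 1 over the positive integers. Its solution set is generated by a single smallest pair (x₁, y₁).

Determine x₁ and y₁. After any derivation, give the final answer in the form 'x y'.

[19; 2,1,1,3,1,…,1,2,38] for √376; ℓ=16 ⇒ convergent index 15
i=0: a=19 ⇒ p=19, q=1
i=1: a=2 ⇒ p=39, q=2
i=2: a=1 ⇒ p=58, q=3
…
i=4: a=3 ⇒ p=349, q=18
i=5: a=1 ⇒ p=446, q=23
i=6: a=2 ⇒ p=1241, q=64
i=7: a=2 ⇒ p=2928, q=151
i=8: a=4 ⇒ p=12953, q=668
…
i=10: a=2 ⇒ p=70621, q=3642
i=11: a=1 ⇒ p=99455, q=5129
…
i=13: a=1 ⇒ p=468441, q=24158
i=14: a=1 ⇒ p=837427, q=43187
i=15: a=2 ⇒ p=2143295, q=110532
fundamental: x₁=2143295, y₁=110532  (since 4593713457025 − 376·12217323024 = 1)

2143295 110532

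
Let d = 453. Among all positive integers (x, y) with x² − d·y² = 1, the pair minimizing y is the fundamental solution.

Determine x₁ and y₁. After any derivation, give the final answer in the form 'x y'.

1653751 77700

√453 → a₀=21, period (3,1,1,10,14,10,1,1,3,42); ℓ=10 even so k=9
a_0=21:  p_0=21·1+0=21,  q_0=21·0+1=1
…
a_2=1:  p_2=1·64+21=85,  q_2=1·3+1=4
a_3=1:  p_3=1·85+64=149,  q_3=1·4+3=7
a_4=10:  p_4=10·149+85=1575,  q_4=10·7+4=74
a_5=14:  p_5=14·1575+149=22199,  q_5=14·74+7=1043
a_6=10:  p_6=10·22199+1575=223565,  q_6=10·1043+74=10504
a_7=1:  p_7=1·223565+22199=245764,  q_7=1·10504+1043=11547
a_8=1:  p_8=1·245764+223565=469329,  q_8=1·11547+10504=22051
a_9=3:  p_9=3·469329+245764=1653751,  q_9=3·22051+11547=77700
(x₁, y₁) = (1653751, 77700);  1653751² − 453·77700² = 1 ✓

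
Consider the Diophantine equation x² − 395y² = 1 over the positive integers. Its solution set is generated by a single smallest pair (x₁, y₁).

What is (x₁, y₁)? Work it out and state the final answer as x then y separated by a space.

159 8

√395 = [19; 1,6,1,38, …], period ℓ=4 (even) → k=3
step 0: (19, 1)  from 19·(1,0) + (0,1)
step 1: (20, 1)  from 1·(19,1) + (1,0)
step 2: (139, 7)  from 6·(20,1) + (19,1)
step 3: (159, 8)  from 1·(139,7) + (20,1)
fundamental: x₁=159, y₁=8  (since 25281 − 395·64 = 1)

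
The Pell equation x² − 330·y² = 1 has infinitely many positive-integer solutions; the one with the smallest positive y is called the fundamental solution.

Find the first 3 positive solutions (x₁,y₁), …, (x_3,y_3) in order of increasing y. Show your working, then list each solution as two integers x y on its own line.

109 6
23761 1308
5179789 285138

d=330: √d = [18; 6,36] (ℓ=2, even), read p_1/q_1
i=0: a=18 ⇒ p=18, q=1
i=1: a=6 ⇒ p=109, q=6
fundamental: x₁=109, y₁=6  (since 11881 − 330·36 = 1)
(109+6√330)^2 = 23761 + 1308√330
(109+6√330)^3 = 5179789 + 285138√330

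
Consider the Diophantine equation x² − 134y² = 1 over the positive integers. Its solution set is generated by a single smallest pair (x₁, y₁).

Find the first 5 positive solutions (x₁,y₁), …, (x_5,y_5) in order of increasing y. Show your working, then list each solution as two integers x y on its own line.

√134 = [11; 1,1,2,1,3,…,1,1,22, …], period ℓ=14 (even) → k=13
step 0: (11, 1)  from 11·(1,0) + (0,1)
step 1: (12, 1)  from 1·(11,1) + (1,0)
…
step 3: (58, 5)  from 2·(23,2) + (12,1)
…
step 5: (301, 26)  from 3·(81,7) + (58,5)
step 6: (382, 33)  from 1·(301,26) + (81,7)
…
step 12: (84029, 7259)  from 1·(61896,5347) + (22133,1912)
step 13: (145925, 12606)  from 1·(84029,7259) + (61896,5347)
fundamental: x₁=145925, y₁=12606  (since 21294105625 − 134·158911236 = 1)
(x_2, y_2) = (145925·145925 + 134·12606·12606, 145925·12606 + 12606·145925) = (42588211249, 3679061100)
(x_3, y_3) = (145925·42588211249 + 134·12606·3679061100, 145925·3679061100 + 12606·42588211249) = (12429369452874725, 1073733982022394)
(x_4, y_4) = (145925·12429369452874725 + 134·12606·1073733982022394, 145925·1073733982022394 + 12606·12429369452874725) = (3627511474778900280001, 313369262649556627800)
(x_5, y_5) = (145925·3627511474778900280001 + 134·12606·313369262649556627800, 145925·313369262649556627800 + 12606·3627511474778900280001) = (1058689223901792677265417125, 91456819303199367841407606)

145925 12606
42588211249 3679061100
12429369452874725 1073733982022394
3627511474778900280001 313369262649556627800
1058689223901792677265417125 91456819303199367841407606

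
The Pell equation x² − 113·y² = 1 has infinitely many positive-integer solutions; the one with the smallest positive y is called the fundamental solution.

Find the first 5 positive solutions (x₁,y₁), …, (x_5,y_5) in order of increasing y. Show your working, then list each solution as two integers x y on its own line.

1204353 113296
2900932297217 272896754976
6987493029899166849 657328051091107760
16830816386073401651890177 1583310020631184911403584
40540488414026331506287881514113 3813728346553801555156190094544

√113 → a₀=10, period (1,1,1,2,2,1,1,1,20); ℓ=9 odd so k=17
i=0: a=10 ⇒ p=10, q=1
i=1: a=1 ⇒ p=11, q=1
i=2: a=1 ⇒ p=21, q=2
i=3: a=1 ⇒ p=32, q=3
i=4: a=2 ⇒ p=85, q=8
i=5: a=2 ⇒ p=202, q=19
…
i=7: a=1 ⇒ p=489, q=46
i=8: a=1 ⇒ p=776, q=73
i=9: a=20 ⇒ p=16009, q=1506
i=10: a=1 ⇒ p=16785, q=1579
i=11: a=1 ⇒ p=32794, q=3085
i=12: a=1 ⇒ p=49579, q=4664
i=13: a=2 ⇒ p=131952, q=12413
i=14: a=2 ⇒ p=313483, q=29490
…
i=16: a=1 ⇒ p=758918, q=71393
i=17: a=1 ⇒ p=1204353, q=113296
→ (1204353, 113296).  Check: 1204353²=1450466148609, 113·113296²=1450466148608, difference 1.
(1204353+113296√113)^2 = 2900932297217 + 272896754976√113
(1204353+113296√113)^3 = 6987493029899166849 + 657328051091107760√113
(1204353+113296√113)^4 = 16830816386073401651890177 + 1583310020631184911403584√113
(1204353+113296√113)^5 = 40540488414026331506287881514113 + 3813728346553801555156190094544√113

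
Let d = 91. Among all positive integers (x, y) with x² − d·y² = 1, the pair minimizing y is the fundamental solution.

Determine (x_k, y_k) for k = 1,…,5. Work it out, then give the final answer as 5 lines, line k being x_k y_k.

d=91: √d = [9; 1,1,5,1,5,1,1,18] (ℓ=8, even), read p_7/q_7
i=0: a=9 ⇒ p=9, q=1
i=1: a=1 ⇒ p=10, q=1
i=2: a=1 ⇒ p=19, q=2
i=3: a=5 ⇒ p=105, q=11
i=4: a=1 ⇒ p=124, q=13
…
i=6: a=1 ⇒ p=849, q=89
i=7: a=1 ⇒ p=1574, q=165
(x₁, y₁) = (1574, 165);  1574² − 91·165² = 1 ✓
(x_2, y_2) = (1574·1574 + 91·165·165, 1574·165 + 165·1574) = (4954951, 519420)
(x_3, y_3) = (1574·4954951 + 91·165·519420, 1574·519420 + 165·4954951) = (15598184174, 1635133995)
(x_4, y_4) = (1574·15598184174 + 91·165·1635133995, 1574·1635133995 + 165·15598184174) = (49103078824801, 5147401296840)
(x_5, y_5) = (1574·49103078824801 + 91·165·5147401296840, 1574·5147401296840 + 165·49103078824801) = (154576476542289374, 16204017647318325)

1574 165
4954951 519420
15598184174 1635133995
49103078824801 5147401296840
154576476542289374 16204017647318325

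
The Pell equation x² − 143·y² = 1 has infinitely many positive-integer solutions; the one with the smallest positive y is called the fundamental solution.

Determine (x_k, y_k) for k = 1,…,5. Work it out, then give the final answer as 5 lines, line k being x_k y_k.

12 1
287 24
6876 575
164737 13776
3946812 330049

√143 → a₀=11, period (1,22); ℓ=2 even so k=1
i=0: a=11 ⇒ p=11, q=1
i=1: a=1 ⇒ p=12, q=1
→ (12, 1).  Check: 12²=144, 143·1²=143, difference 1.
(12+1√143)^2 = 287 + 24√143
(12+1√143)^3 = 6876 + 575√143
(12+1√143)^4 = 164737 + 13776√143
(12+1√143)^5 = 3946812 + 330049√143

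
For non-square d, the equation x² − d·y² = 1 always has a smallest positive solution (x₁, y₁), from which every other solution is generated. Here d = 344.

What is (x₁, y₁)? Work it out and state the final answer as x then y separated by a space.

d=344: √d = [18; 1,1,4,1,3,1,4,1,1,36] (ℓ=10, even), read p_9/q_9
i=0: a=18 ⇒ p=18, q=1
…
i=2: a=1 ⇒ p=37, q=2
i=3: a=4 ⇒ p=167, q=9
i=4: a=1 ⇒ p=204, q=11
i=5: a=3 ⇒ p=779, q=42
i=6: a=1 ⇒ p=983, q=53
…
i=8: a=1 ⇒ p=5694, q=307
i=9: a=1 ⇒ p=10405, q=561
fundamental: x₁=10405, y₁=561  (since 108264025 − 344·314721 = 1)

10405 561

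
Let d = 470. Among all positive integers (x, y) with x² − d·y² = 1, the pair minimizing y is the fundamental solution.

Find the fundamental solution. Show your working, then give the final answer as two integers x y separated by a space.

d=470: √d = [21; 1,2,8,2,1,42] (ℓ=6, even), read p_5/q_5
step 0: (21, 1)  from 21·(1,0) + (0,1)
…
step 2: (65, 3)  from 2·(22,1) + (21,1)
step 3: (542, 25)  from 8·(65,3) + (22,1)
step 4: (1149, 53)  from 2·(542,25) + (65,3)
step 5: (1691, 78)  from 1·(1149,53) + (542,25)
(x₁, y₁) = (1691, 78);  1691² − 470·78² = 1 ✓

1691 78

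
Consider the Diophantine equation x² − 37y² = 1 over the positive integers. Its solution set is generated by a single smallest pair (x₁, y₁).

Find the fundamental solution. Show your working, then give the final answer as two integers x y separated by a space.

73 12

√37 → a₀=6, period (12); ℓ=1 odd so k=1
step 0: (6, 1)  from 6·(1,0) + (0,1)
step 1: (73, 12)  from 12·(6,1) + (1,0)
→ (73, 12).  Check: 73²=5329, 37·12²=5328, difference 1.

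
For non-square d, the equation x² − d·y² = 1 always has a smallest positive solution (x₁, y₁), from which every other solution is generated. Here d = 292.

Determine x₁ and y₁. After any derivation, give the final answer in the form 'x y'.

2281249 133500

[17; 11,2,1,3,8,3,1,2,11,34] for √292; ℓ=10 ⇒ convergent index 9
k=0  a_k=17  p_k/q_k = 17/1
k=1  a_k=11  p_k/q_k = 188/11
…
k=3  a_k=1  p_k/q_k = 581/34
k=4  a_k=3  p_k/q_k = 2136/125
…
k=6  a_k=3  p_k/q_k = 55143/3227
k=7  a_k=1  p_k/q_k = 72812/4261
k=8  a_k=2  p_k/q_k = 200767/11749
k=9  a_k=11  p_k/q_k = 2281249/133500
(x₁, y₁) = (2281249, 133500);  2281249² − 292·133500² = 1 ✓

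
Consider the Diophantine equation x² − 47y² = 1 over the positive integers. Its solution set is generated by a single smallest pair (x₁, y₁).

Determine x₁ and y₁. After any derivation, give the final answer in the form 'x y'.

√47 → a₀=6, period (1,5,1,12); ℓ=4 even so k=3
k=0  a_k=6  p_k/q_k = 6/1
…
k=2  a_k=5  p_k/q_k = 41/6
k=3  a_k=1  p_k/q_k = 48/7
fundamental: x₁=48, y₁=7  (since 2304 − 47·49 = 1)

48 7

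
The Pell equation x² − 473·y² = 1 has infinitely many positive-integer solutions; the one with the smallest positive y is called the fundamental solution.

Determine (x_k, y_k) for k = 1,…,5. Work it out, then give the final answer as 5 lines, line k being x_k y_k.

[21; 1,2,1,42] for √473; ℓ=4 ⇒ convergent index 3
i=0: a=21 ⇒ p=21, q=1
i=1: a=1 ⇒ p=22, q=1
i=2: a=2 ⇒ p=65, q=3
i=3: a=1 ⇒ p=87, q=4
(x₁, y₁) = (87, 4);  87² − 473·4² = 1 ✓
(x_2, y_2) = (87·87 + 473·4·4, 87·4 + 4·87) = (15137, 696)
(x_3, y_3) = (87·15137 + 473·4·696, 87·696 + 4·15137) = (2633751, 121100)
(x_4, y_4) = (87·2633751 + 473·4·121100, 87·121100 + 4·2633751) = (458257537, 21070704)
(x_5, y_5) = (87·458257537 + 473·4·21070704, 87·21070704 + 4·458257537) = (79734177687, 3666181396)

87 4
15137 696
2633751 121100
458257537 21070704
79734177687 3666181396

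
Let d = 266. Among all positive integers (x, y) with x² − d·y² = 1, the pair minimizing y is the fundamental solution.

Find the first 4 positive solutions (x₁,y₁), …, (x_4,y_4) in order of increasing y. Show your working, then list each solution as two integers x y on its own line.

685 42
938449 57540
1285674445 78829758
1761373051201 107996710920

√266 → a₀=16, period (3,4,3,32); ℓ=4 even so k=3
step 0: (16, 1)  from 16·(1,0) + (0,1)
…
step 2: (212, 13)  from 4·(49,3) + (16,1)
step 3: (685, 42)  from 3·(212,13) + (49,3)
fundamental: x₁=685, y₁=42  (since 469225 − 266·1764 = 1)
k=2:  x_2 = 685·685+266·42·42 = 938449,  y_2 = 685·42+42·685 = 57540
k=3:  x_3 = 685·938449+266·42·57540 = 1285674445,  y_3 = 685·57540+42·938449 = 78829758
k=4:  x_4 = 685·1285674445+266·42·78829758 = 1761373051201,  y_4 = 685·78829758+42·1285674445 = 107996710920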